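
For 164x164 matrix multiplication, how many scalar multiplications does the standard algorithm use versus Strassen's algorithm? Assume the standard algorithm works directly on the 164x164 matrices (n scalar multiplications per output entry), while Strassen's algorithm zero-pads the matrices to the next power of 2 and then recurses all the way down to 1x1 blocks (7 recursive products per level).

Matrix multiplication for 164x164 matrices:

Strassen's algorithm requires power-of-2 dimensions. Pad 164x164 to 256x256 (next power of 2).

Standard algorithm: 164^3 = 4410944 multiplications
Strassen's algorithm: 7^(log2(256)) = 7^8 = 5764801 multiplications
Difference: 4410944 - 5764801 = -1353857 (Strassen uses MORE here due to padding overhead — for small or just-over-power-of-2 n, padding can outweigh the per-level savings)

Standard: 4410944 multiplications (164^3). Strassen: 5764801 multiplications (7^8, after padding to 256x256). Strassen reduces 8 recursive multiplications to 7 at each level.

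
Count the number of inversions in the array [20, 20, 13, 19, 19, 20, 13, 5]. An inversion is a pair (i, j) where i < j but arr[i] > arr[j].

Finding inversions in [20, 20, 13, 19, 19, 20, 13, 5]:

(0, 2): arr[0]=20 > arr[2]=13
(0, 3): arr[0]=20 > arr[3]=19
(0, 4): arr[0]=20 > arr[4]=19
(0, 6): arr[0]=20 > arr[6]=13
(0, 7): arr[0]=20 > arr[7]=5
(1, 2): arr[1]=20 > arr[2]=13
(1, 3): arr[1]=20 > arr[3]=19
(1, 4): arr[1]=20 > arr[4]=19
(1, 6): arr[1]=20 > arr[6]=13
(1, 7): arr[1]=20 > arr[7]=5
(2, 7): arr[2]=13 > arr[7]=5
(3, 6): arr[3]=19 > arr[6]=13
(3, 7): arr[3]=19 > arr[7]=5
(4, 6): arr[4]=19 > arr[6]=13
(4, 7): arr[4]=19 > arr[7]=5
(5, 6): arr[5]=20 > arr[6]=13
(5, 7): arr[5]=20 > arr[7]=5
(6, 7): arr[6]=13 > arr[7]=5

Total inversions: 18

The array has 18 inversion(s): (0,2), (0,3), (0,4), (0,6), (0,7), (1,2), (1,3), (1,4), (1,6), (1,7), (2,7), (3,6), (3,7), (4,6), (4,7), (5,6), (5,7), (6,7). Each pair (i,j) satisfies i < j and arr[i] > arr[j].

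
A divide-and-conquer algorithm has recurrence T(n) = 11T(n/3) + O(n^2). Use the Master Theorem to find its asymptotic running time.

Master Theorem for T(n) = 11T(n/3) + O(n^2):

a = 11, b = 3, c = 2
log_b(a) = log_3(11) = 2.1827

Case 1: c = 2 < log_3(11) = 2.1827
T(n) = O(n^(log_3 11))

For T(n) = 11T(n/3) + O(n^2): log_3(11) = 2.1827. This is Case 1 of the Master Theorem (c < log_b(a), work dominated by leaves), giving O(n^(log_3 11)).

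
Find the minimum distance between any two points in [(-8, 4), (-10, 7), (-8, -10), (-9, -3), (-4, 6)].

Computing all pairwise distances among 5 points:

d((-8, 4), (-10, 7)) = 3.6056 <-- minimum
d((-8, 4), (-8, -10)) = 14.0
d((-8, 4), (-9, -3)) = 7.0711
d((-8, 4), (-4, 6)) = 4.4721
d((-10, 7), (-8, -10)) = 17.1172
d((-10, 7), (-9, -3)) = 10.0499
d((-10, 7), (-4, 6)) = 6.0828
d((-8, -10), (-9, -3)) = 7.0711
d((-8, -10), (-4, 6)) = 16.4924
d((-9, -3), (-4, 6)) = 10.2956

Closest pair: (-8, 4) and (-10, 7) with distance 3.6056

The closest pair is (-8, 4) and (-10, 7) with Euclidean distance 3.6056. For 5 points, brute-force pairwise comparison is shown above. For large n, the divide-and-conquer algorithm (sort by x, recurse on halves, check the dividing strip) achieves O(n log n).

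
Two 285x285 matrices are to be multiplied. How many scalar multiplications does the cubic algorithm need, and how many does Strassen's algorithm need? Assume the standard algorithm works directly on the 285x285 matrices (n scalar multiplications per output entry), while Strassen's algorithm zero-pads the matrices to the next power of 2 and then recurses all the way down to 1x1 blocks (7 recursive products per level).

Matrix multiplication for 285x285 matrices:

Strassen's algorithm requires power-of-2 dimensions. Pad 285x285 to 512x512 (next power of 2).

Standard algorithm: 285^3 = 23149125 multiplications
Strassen's algorithm: 7^(log2(512)) = 7^9 = 40353607 multiplications
Difference: 23149125 - 40353607 = -17204482 (Strassen uses MORE here due to padding overhead — for small or just-over-power-of-2 n, padding can outweigh the per-level savings)

Standard: 23149125 multiplications (285^3). Strassen: 40353607 multiplications (7^9, after padding to 512x512). Strassen reduces 8 recursive multiplications to 7 at each level.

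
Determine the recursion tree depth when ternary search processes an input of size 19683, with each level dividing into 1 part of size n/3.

For divide and conquer with division factor 3:

Problem sizes at each level:
Level 0: 19683
Level 1: 6561
Level 2: 2187
Level 3: 729
Level 4: 243
Level 5: 81
Level 6: 27
Level 7: 9
Level 8: 3
Level 9: 1

The root is level 0 and the size-1 base case is level 9 (the tree spans levels 0 through 9, i.e. 10 levels counting the root), so the depth is the number of divisions: log_3(19683) = 9

The recursion tree depth is log_3(19683) = 9. At each level, the problem size is divided by 3, so it takes 9 divisions to reduce to a base case of size 1. The algorithm makes 1 recursive call at each level.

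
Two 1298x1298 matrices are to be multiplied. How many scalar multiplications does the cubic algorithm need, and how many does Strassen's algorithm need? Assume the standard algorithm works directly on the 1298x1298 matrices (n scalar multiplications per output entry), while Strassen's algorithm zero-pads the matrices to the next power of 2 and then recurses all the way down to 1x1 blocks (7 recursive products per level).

Matrix multiplication for 1298x1298 matrices:

Strassen's algorithm requires power-of-2 dimensions. Pad 1298x1298 to 2048x2048 (next power of 2).

Standard algorithm: 1298^3 = 2186875592 multiplications
Strassen's algorithm: 7^(log2(2048)) = 7^11 = 1977326743 multiplications
Savings: 2186875592 - 1977326743 = 209548849 multiplications

Standard: 2186875592 multiplications (1298^3). Strassen: 1977326743 multiplications (7^11, after padding to 2048x2048). Strassen reduces 8 recursive multiplications to 7 at each level.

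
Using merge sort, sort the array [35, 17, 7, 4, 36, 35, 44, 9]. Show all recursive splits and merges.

Merge sort trace:

Split: [35, 17, 7, 4, 36, 35, 44, 9] -> [35, 17, 7, 4] and [36, 35, 44, 9]
  Split: [35, 17, 7, 4] -> [35, 17] and [7, 4]
    Split: [35, 17] -> [35] and [17]
    Merge: [35] + [17] -> [17, 35]
    Split: [7, 4] -> [7] and [4]
    Merge: [7] + [4] -> [4, 7]
  Merge: [17, 35] + [4, 7] -> [4, 7, 17, 35]
  Split: [36, 35, 44, 9] -> [36, 35] and [44, 9]
    Split: [36, 35] -> [36] and [35]
    Merge: [36] + [35] -> [35, 36]
    Split: [44, 9] -> [44] and [9]
    Merge: [44] + [9] -> [9, 44]
  Merge: [35, 36] + [9, 44] -> [9, 35, 36, 44]
Merge: [4, 7, 17, 35] + [9, 35, 36, 44] -> [4, 7, 9, 17, 35, 35, 36, 44]

Final sorted array: [4, 7, 9, 17, 35, 35, 36, 44]

The merge sort proceeds by recursively splitting the array and merging sorted halves.
After all merges, the sorted array is [4, 7, 9, 17, 35, 35, 36, 44].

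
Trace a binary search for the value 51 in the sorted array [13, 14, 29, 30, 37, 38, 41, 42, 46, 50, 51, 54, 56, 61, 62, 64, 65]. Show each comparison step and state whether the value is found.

Binary search for 51 in [13, 14, 29, 30, 37, 38, 41, 42, 46, 50, 51, 54, 56, 61, 62, 64, 65]:

lo=0, hi=16, mid=8, arr[mid]=46 -> 46 < 51, search right half
lo=9, hi=16, mid=12, arr[mid]=56 -> 56 > 51, search left half
lo=9, hi=11, mid=10, arr[mid]=51 -> Found target at index 10!

Binary search finds 51 at index 10 after 3 comparisons. The search repeatedly halves the search space by comparing with the middle element.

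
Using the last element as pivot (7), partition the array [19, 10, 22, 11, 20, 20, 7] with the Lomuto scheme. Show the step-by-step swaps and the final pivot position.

Lomuto partition with pivot = 7:

Initial array: [19, 10, 22, 11, 20, 20, 7]

arr[0]=19 > 7: no swap
arr[1]=10 > 7: no swap
arr[2]=22 > 7: no swap
arr[3]=11 > 7: no swap
arr[4]=20 > 7: no swap
arr[5]=20 > 7: no swap

Place pivot at position 0: [7, 10, 22, 11, 20, 20, 19]
Pivot position: 0

After partitioning with pivot 7, the array becomes [7, 10, 22, 11, 20, 20, 19]. The pivot is placed at index 0. All elements to the left of the pivot are <= 7, and all elements to the right are > 7.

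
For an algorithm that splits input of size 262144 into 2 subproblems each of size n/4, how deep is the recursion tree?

For divide and conquer with division factor 4:

Problem sizes at each level:
Level 0: 262144
Level 1: 65536
Level 2: 16384
Level 3: 4096
Level 4: 1024
Level 5: 256
Level 6: 64
Level 7: 16
Level 8: 4
Level 9: 1

The root is level 0 and the size-1 base case is level 9 (the tree spans levels 0 through 9, i.e. 10 levels counting the root), so the depth is the number of divisions: log_4(262144) = 9

The recursion tree depth is log_4(262144) = 9. At each level, the problem size is divided by 4, so it takes 9 divisions to reduce to a base case of size 1. The algorithm makes 2 recursive calls at each level.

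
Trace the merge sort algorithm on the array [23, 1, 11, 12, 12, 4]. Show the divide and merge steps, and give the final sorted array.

Merge sort trace:

Split: [23, 1, 11, 12, 12, 4] -> [23, 1, 11] and [12, 12, 4]
  Split: [23, 1, 11] -> [23] and [1, 11]
    Split: [1, 11] -> [1] and [11]
    Merge: [1] + [11] -> [1, 11]
  Merge: [23] + [1, 11] -> [1, 11, 23]
  Split: [12, 12, 4] -> [12] and [12, 4]
    Split: [12, 4] -> [12] and [4]
    Merge: [12] + [4] -> [4, 12]
  Merge: [12] + [4, 12] -> [4, 12, 12]
Merge: [1, 11, 23] + [4, 12, 12] -> [1, 4, 11, 12, 12, 23]

Final sorted array: [1, 4, 11, 12, 12, 23]

The merge sort proceeds by recursively splitting the array and merging sorted halves.
After all merges, the sorted array is [1, 4, 11, 12, 12, 23].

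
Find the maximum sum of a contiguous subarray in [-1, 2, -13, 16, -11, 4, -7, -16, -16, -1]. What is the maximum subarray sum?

Using Kadane's algorithm on [-1, 2, -13, 16, -11, 4, -7, -16, -16, -1]:

Scanning through the array:
Position 1 (value 2): max_ending_here = 2, max_so_far = 2
Position 2 (value -13): max_ending_here = -11, max_so_far = 2
Position 3 (value 16): max_ending_here = 16, max_so_far = 16
Position 4 (value -11): max_ending_here = 5, max_so_far = 16
Position 5 (value 4): max_ending_here = 9, max_so_far = 16
Position 6 (value -7): max_ending_here = 2, max_so_far = 16
Position 7 (value -16): max_ending_here = -14, max_so_far = 16
Position 8 (value -16): max_ending_here = -16, max_so_far = 16
Position 9 (value -1): max_ending_here = -1, max_so_far = 16

Maximum subarray: [16]
Maximum sum: 16

The maximum subarray is [16] with sum 16. This subarray runs from index 3 to index 3.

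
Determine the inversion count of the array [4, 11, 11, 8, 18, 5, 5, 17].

Finding inversions in [4, 11, 11, 8, 18, 5, 5, 17]:

(1, 3): arr[1]=11 > arr[3]=8
(1, 5): arr[1]=11 > arr[5]=5
(1, 6): arr[1]=11 > arr[6]=5
(2, 3): arr[2]=11 > arr[3]=8
(2, 5): arr[2]=11 > arr[5]=5
(2, 6): arr[2]=11 > arr[6]=5
(3, 5): arr[3]=8 > arr[5]=5
(3, 6): arr[3]=8 > arr[6]=5
(4, 5): arr[4]=18 > arr[5]=5
(4, 6): arr[4]=18 > arr[6]=5
(4, 7): arr[4]=18 > arr[7]=17

Total inversions: 11

The array has 11 inversion(s): (1,3), (1,5), (1,6), (2,3), (2,5), (2,6), (3,5), (3,6), (4,5), (4,6), (4,7). Each pair (i,j) satisfies i < j and arr[i] > arr[j].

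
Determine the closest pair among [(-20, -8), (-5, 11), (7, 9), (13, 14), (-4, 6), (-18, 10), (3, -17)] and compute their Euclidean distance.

Computing all pairwise distances among 7 points:

d((-20, -8), (-5, 11)) = 24.2074
d((-20, -8), (7, 9)) = 31.9061
d((-20, -8), (13, 14)) = 39.6611
d((-20, -8), (-4, 6)) = 21.2603
d((-20, -8), (-18, 10)) = 18.1108
d((-20, -8), (3, -17)) = 24.6982
d((-5, 11), (7, 9)) = 12.1655
d((-5, 11), (13, 14)) = 18.2483
d((-5, 11), (-4, 6)) = 5.099 <-- minimum
d((-5, 11), (-18, 10)) = 13.0384
d((-5, 11), (3, -17)) = 29.1204
d((7, 9), (13, 14)) = 7.8102
d((7, 9), (-4, 6)) = 11.4018
d((7, 9), (-18, 10)) = 25.02
d((7, 9), (3, -17)) = 26.3059
d((13, 14), (-4, 6)) = 18.7883
d((13, 14), (-18, 10)) = 31.257
d((13, 14), (3, -17)) = 32.573
d((-4, 6), (-18, 10)) = 14.5602
d((-4, 6), (3, -17)) = 24.0416
d((-18, 10), (3, -17)) = 34.2053

Closest pair: (-5, 11) and (-4, 6) with distance 5.099

The closest pair is (-5, 11) and (-4, 6) with Euclidean distance 5.099. For 7 points, brute-force pairwise comparison is shown above. For large n, the divide-and-conquer algorithm (sort by x, recurse on halves, check the dividing strip) achieves O(n log n).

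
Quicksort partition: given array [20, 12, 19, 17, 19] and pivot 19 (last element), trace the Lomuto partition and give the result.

Lomuto partition with pivot = 19:

Initial array: [20, 12, 19, 17, 19]

arr[0]=20 > 19: no swap
arr[1]=12 <= 19: swap with position 0, array becomes [12, 20, 19, 17, 19]
arr[2]=19 <= 19: swap with position 1, array becomes [12, 19, 20, 17, 19]
arr[3]=17 <= 19: swap with position 2, array becomes [12, 19, 17, 20, 19]

Place pivot at position 3: [12, 19, 17, 19, 20]
Pivot position: 3

After partitioning with pivot 19, the array becomes [12, 19, 17, 19, 20]. The pivot is placed at index 3. All elements to the left of the pivot are <= 19, and all elements to the right are > 19.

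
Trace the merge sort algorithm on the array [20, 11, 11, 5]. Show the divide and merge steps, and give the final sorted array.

Merge sort trace:

Split: [20, 11, 11, 5] -> [20, 11] and [11, 5]
  Split: [20, 11] -> [20] and [11]
  Merge: [20] + [11] -> [11, 20]
  Split: [11, 5] -> [11] and [5]
  Merge: [11] + [5] -> [5, 11]
Merge: [11, 20] + [5, 11] -> [5, 11, 11, 20]

Final sorted array: [5, 11, 11, 20]

The merge sort proceeds by recursively splitting the array and merging sorted halves.
After all merges, the sorted array is [5, 11, 11, 20].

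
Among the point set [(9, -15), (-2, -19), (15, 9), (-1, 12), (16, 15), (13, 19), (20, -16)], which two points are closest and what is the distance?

Computing all pairwise distances among 7 points:

d((9, -15), (-2, -19)) = 11.7047
d((9, -15), (15, 9)) = 24.7386
d((9, -15), (-1, 12)) = 28.7924
d((9, -15), (16, 15)) = 30.8058
d((9, -15), (13, 19)) = 34.2345
d((9, -15), (20, -16)) = 11.0454
d((-2, -19), (15, 9)) = 32.7567
d((-2, -19), (-1, 12)) = 31.0161
d((-2, -19), (16, 15)) = 38.4708
d((-2, -19), (13, 19)) = 40.8534
d((-2, -19), (20, -16)) = 22.2036
d((15, 9), (-1, 12)) = 16.2788
d((15, 9), (16, 15)) = 6.0828
d((15, 9), (13, 19)) = 10.198
d((15, 9), (20, -16)) = 25.4951
d((-1, 12), (16, 15)) = 17.2627
d((-1, 12), (13, 19)) = 15.6525
d((-1, 12), (20, -16)) = 35.0
d((16, 15), (13, 19)) = 5.0 <-- minimum
d((16, 15), (20, -16)) = 31.257
d((13, 19), (20, -16)) = 35.6931

Closest pair: (16, 15) and (13, 19) with distance 5.0

The closest pair is (16, 15) and (13, 19) with Euclidean distance 5.0. For 7 points, brute-force pairwise comparison is shown above. For large n, the divide-and-conquer algorithm (sort by x, recurse on halves, check the dividing strip) achieves O(n log n).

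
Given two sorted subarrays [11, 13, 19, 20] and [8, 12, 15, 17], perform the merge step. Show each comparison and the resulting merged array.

Merging process:

Compare 11 vs 8: take 8 from right. Merged: [8]
Compare 11 vs 12: take 11 from left. Merged: [8, 11]
Compare 13 vs 12: take 12 from right. Merged: [8, 11, 12]
Compare 13 vs 15: take 13 from left. Merged: [8, 11, 12, 13]
Compare 19 vs 15: take 15 from right. Merged: [8, 11, 12, 13, 15]
Compare 19 vs 17: take 17 from right. Merged: [8, 11, 12, 13, 15, 17]
Append remaining from left: [19, 20]. Merged: [8, 11, 12, 13, 15, 17, 19, 20]

Final merged array: [8, 11, 12, 13, 15, 17, 19, 20]
Total comparisons: 6

The merged array is [8, 11, 12, 13, 15, 17, 19, 20], requiring 6 comparisons. The merge step runs in O(n) time where n is the total number of elements.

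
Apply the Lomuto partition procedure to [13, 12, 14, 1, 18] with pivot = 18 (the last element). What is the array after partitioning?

Lomuto partition with pivot = 18:

Initial array: [13, 12, 14, 1, 18]

arr[0]=13 <= 18: swap with position 0, array becomes [13, 12, 14, 1, 18]
arr[1]=12 <= 18: swap with position 1, array becomes [13, 12, 14, 1, 18]
arr[2]=14 <= 18: swap with position 2, array becomes [13, 12, 14, 1, 18]
arr[3]=1 <= 18: swap with position 3, array becomes [13, 12, 14, 1, 18]

Place pivot at position 4: [13, 12, 14, 1, 18]
Pivot position: 4

After partitioning with pivot 18, the array becomes [13, 12, 14, 1, 18]. The pivot is placed at index 4. All elements to the left of the pivot are <= 18, and all elements to the right are > 18.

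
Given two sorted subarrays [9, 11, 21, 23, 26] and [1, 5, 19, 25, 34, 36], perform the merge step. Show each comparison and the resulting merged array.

Merging process:

Compare 9 vs 1: take 1 from right. Merged: [1]
Compare 9 vs 5: take 5 from right. Merged: [1, 5]
Compare 9 vs 19: take 9 from left. Merged: [1, 5, 9]
Compare 11 vs 19: take 11 from left. Merged: [1, 5, 9, 11]
Compare 21 vs 19: take 19 from right. Merged: [1, 5, 9, 11, 19]
Compare 21 vs 25: take 21 from left. Merged: [1, 5, 9, 11, 19, 21]
Compare 23 vs 25: take 23 from left. Merged: [1, 5, 9, 11, 19, 21, 23]
Compare 26 vs 25: take 25 from right. Merged: [1, 5, 9, 11, 19, 21, 23, 25]
Compare 26 vs 34: take 26 from left. Merged: [1, 5, 9, 11, 19, 21, 23, 25, 26]
Append remaining from right: [34, 36]. Merged: [1, 5, 9, 11, 19, 21, 23, 25, 26, 34, 36]

Final merged array: [1, 5, 9, 11, 19, 21, 23, 25, 26, 34, 36]
Total comparisons: 9

The merged array is [1, 5, 9, 11, 19, 21, 23, 25, 26, 34, 36], requiring 9 comparisons. The merge step runs in O(n) time where n is the total number of elements.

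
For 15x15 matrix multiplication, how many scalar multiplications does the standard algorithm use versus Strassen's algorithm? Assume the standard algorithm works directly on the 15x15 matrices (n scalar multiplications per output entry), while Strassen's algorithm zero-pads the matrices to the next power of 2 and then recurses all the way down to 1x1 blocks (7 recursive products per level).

Matrix multiplication for 15x15 matrices:

Strassen's algorithm requires power-of-2 dimensions. Pad 15x15 to 16x16 (next power of 2).

Standard algorithm: 15^3 = 3375 multiplications
Strassen's algorithm: 7^(log2(16)) = 7^4 = 2401 multiplications
Savings: 3375 - 2401 = 974 multiplications

Standard: 3375 multiplications (15^3). Strassen: 2401 multiplications (7^4, after padding to 16x16). Strassen reduces 8 recursive multiplications to 7 at each level.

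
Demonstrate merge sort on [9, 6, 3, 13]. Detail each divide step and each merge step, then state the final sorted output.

Merge sort trace:

Split: [9, 6, 3, 13] -> [9, 6] and [3, 13]
  Split: [9, 6] -> [9] and [6]
  Merge: [9] + [6] -> [6, 9]
  Split: [3, 13] -> [3] and [13]
  Merge: [3] + [13] -> [3, 13]
Merge: [6, 9] + [3, 13] -> [3, 6, 9, 13]

Final sorted array: [3, 6, 9, 13]

The merge sort proceeds by recursively splitting the array and merging sorted halves.
After all merges, the sorted array is [3, 6, 9, 13].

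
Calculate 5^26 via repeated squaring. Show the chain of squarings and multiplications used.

Computing 5^26 by squaring (build up from 5^1; each line after the first costs one multiplication):

5^1 = 5
5^2 = (5^1)^2 = 5^2 = 25
5^3 = 5 * 5^2 = 5 * 25 = 125
5^6 = (5^3)^2 = 125^2 = 15625
5^12 = (5^6)^2 = 15625^2 = 244140625
5^13 = 5 * 5^12 = 5 * 244140625 = 1220703125
5^26 = (5^13)^2 = 1220703125^2 = 1490116119384765625

Result: 1490116119384765625
Multiplications needed: 6 (6 lines after 5^1)

5^26 = 1490116119384765625. Using exponentiation by squaring, this requires 6 multiplications. The key idea: if the exponent is even, square the half-power; if odd, multiply by the base once.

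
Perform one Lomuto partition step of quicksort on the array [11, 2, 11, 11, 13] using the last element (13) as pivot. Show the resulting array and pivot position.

Lomuto partition with pivot = 13:

Initial array: [11, 2, 11, 11, 13]

arr[0]=11 <= 13: swap with position 0, array becomes [11, 2, 11, 11, 13]
arr[1]=2 <= 13: swap with position 1, array becomes [11, 2, 11, 11, 13]
arr[2]=11 <= 13: swap with position 2, array becomes [11, 2, 11, 11, 13]
arr[3]=11 <= 13: swap with position 3, array becomes [11, 2, 11, 11, 13]

Place pivot at position 4: [11, 2, 11, 11, 13]
Pivot position: 4

After partitioning with pivot 13, the array becomes [11, 2, 11, 11, 13]. The pivot is placed at index 4. All elements to the left of the pivot are <= 13, and all elements to the right are > 13.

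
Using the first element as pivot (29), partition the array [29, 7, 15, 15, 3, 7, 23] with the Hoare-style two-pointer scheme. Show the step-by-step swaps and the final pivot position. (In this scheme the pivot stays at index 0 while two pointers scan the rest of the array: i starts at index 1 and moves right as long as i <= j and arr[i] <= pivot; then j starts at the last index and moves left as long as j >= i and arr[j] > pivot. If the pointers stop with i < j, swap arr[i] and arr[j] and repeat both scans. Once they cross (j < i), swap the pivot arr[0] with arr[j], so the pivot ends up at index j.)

Hoare-style two-pointer partition with pivot = 29:

Initial array: [29, 7, 15, 15, 3, 7, 23]

Pointers start at i = 1, j = 6.
i ends at 7, j ends at 6: the pointers have crossed (j < i), so scanning stops.

Swap pivot arr[0] with arr[6] to place pivot at position 6: [23, 7, 15, 15, 3, 7, 29]
Pivot position: 6

After partitioning with pivot 29, the array becomes [23, 7, 15, 15, 3, 7, 29]. The pivot is placed at index 6. All elements to the left of the pivot are <= 29, and all elements to the right are > 29.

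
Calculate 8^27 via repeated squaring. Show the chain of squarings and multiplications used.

Computing 8^27 by squaring (build up from 8^1; each line after the first costs one multiplication):

8^1 = 8
8^2 = (8^1)^2 = 8^2 = 64
8^3 = 8 * 8^2 = 8 * 64 = 512
8^6 = (8^3)^2 = 512^2 = 262144
8^12 = (8^6)^2 = 262144^2 = 68719476736
8^13 = 8 * 8^12 = 8 * 68719476736 = 549755813888
8^26 = (8^13)^2 = 549755813888^2 = 302231454903657293676544
8^27 = 8 * 8^26 = 8 * 302231454903657293676544 = 2417851639229258349412352

Result: 2417851639229258349412352
Multiplications needed: 7 (7 lines after 8^1)

8^27 = 2417851639229258349412352. Using exponentiation by squaring, this requires 7 multiplications. The key idea: if the exponent is even, square the half-power; if odd, multiply by the base once.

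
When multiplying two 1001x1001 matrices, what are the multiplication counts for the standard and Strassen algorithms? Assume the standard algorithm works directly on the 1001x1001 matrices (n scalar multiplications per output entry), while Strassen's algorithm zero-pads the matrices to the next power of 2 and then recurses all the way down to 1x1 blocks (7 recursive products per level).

Matrix multiplication for 1001x1001 matrices:

Strassen's algorithm requires power-of-2 dimensions. Pad 1001x1001 to 1024x1024 (next power of 2).

Standard algorithm: 1001^3 = 1003003001 multiplications
Strassen's algorithm: 7^(log2(1024)) = 7^10 = 282475249 multiplications
Savings: 1003003001 - 282475249 = 720527752 multiplications

Standard: 1003003001 multiplications (1001^3). Strassen: 282475249 multiplications (7^10, after padding to 1024x1024). Strassen reduces 8 recursive multiplications to 7 at each level.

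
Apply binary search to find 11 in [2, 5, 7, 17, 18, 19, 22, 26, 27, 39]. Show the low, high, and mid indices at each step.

Binary search for 11 in [2, 5, 7, 17, 18, 19, 22, 26, 27, 39]:

lo=0, hi=9, mid=4, arr[mid]=18 -> 18 > 11, search left half
lo=0, hi=3, mid=1, arr[mid]=5 -> 5 < 11, search right half
lo=2, hi=3, mid=2, arr[mid]=7 -> 7 < 11, search right half
lo=3, hi=3, mid=3, arr[mid]=17 -> 17 > 11, search left half
lo=3 > hi=2, target 11 not found

Binary search determines that 11 is not in the array after 4 comparisons. The search space was exhausted without finding the target.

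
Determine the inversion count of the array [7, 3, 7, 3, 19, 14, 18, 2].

Finding inversions in [7, 3, 7, 3, 19, 14, 18, 2]:

(0, 1): arr[0]=7 > arr[1]=3
(0, 3): arr[0]=7 > arr[3]=3
(0, 7): arr[0]=7 > arr[7]=2
(1, 7): arr[1]=3 > arr[7]=2
(2, 3): arr[2]=7 > arr[3]=3
(2, 7): arr[2]=7 > arr[7]=2
(3, 7): arr[3]=3 > arr[7]=2
(4, 5): arr[4]=19 > arr[5]=14
(4, 6): arr[4]=19 > arr[6]=18
(4, 7): arr[4]=19 > arr[7]=2
(5, 7): arr[5]=14 > arr[7]=2
(6, 7): arr[6]=18 > arr[7]=2

Total inversions: 12

The array has 12 inversion(s): (0,1), (0,3), (0,7), (1,7), (2,3), (2,7), (3,7), (4,5), (4,6), (4,7), (5,7), (6,7). Each pair (i,j) satisfies i < j and arr[i] > arr[j].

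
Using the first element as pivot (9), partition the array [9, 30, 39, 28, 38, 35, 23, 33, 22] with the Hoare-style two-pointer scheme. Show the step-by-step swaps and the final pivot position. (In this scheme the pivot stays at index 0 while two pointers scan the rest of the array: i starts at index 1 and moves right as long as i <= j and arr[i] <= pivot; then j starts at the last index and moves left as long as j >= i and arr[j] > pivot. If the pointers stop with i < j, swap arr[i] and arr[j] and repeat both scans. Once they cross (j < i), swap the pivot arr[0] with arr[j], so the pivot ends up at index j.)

Hoare-style two-pointer partition with pivot = 9:

Initial array: [9, 30, 39, 28, 38, 35, 23, 33, 22]

Pointers start at i = 1, j = 8.
i ends at 1, j ends at 0: the pointers have crossed (j < i), so scanning stops.

j = 0, so swapping arr[0] with arr[j] leaves the pivot at position 0: [9, 30, 39, 28, 38, 35, 23, 33, 22]
Pivot position: 0

After partitioning with pivot 9, the array becomes [9, 30, 39, 28, 38, 35, 23, 33, 22]. The pivot is placed at index 0. All elements to the left of the pivot are <= 9, and all elements to the right are > 9.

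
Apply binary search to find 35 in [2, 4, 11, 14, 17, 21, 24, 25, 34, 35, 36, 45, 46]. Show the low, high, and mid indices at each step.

Binary search for 35 in [2, 4, 11, 14, 17, 21, 24, 25, 34, 35, 36, 45, 46]:

lo=0, hi=12, mid=6, arr[mid]=24 -> 24 < 35, search right half
lo=7, hi=12, mid=9, arr[mid]=35 -> Found target at index 9!

Binary search finds 35 at index 9 after 2 comparisons. The search repeatedly halves the search space by comparing with the middle element.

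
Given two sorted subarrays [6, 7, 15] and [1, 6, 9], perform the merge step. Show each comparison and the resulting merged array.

Merging process:

Compare 6 vs 1: take 1 from right. Merged: [1]
Compare 6 vs 6: take 6 from left. Merged: [1, 6]
Compare 7 vs 6: take 6 from right. Merged: [1, 6, 6]
Compare 7 vs 9: take 7 from left. Merged: [1, 6, 6, 7]
Compare 15 vs 9: take 9 from right. Merged: [1, 6, 6, 7, 9]
Append remaining from left: [15]. Merged: [1, 6, 6, 7, 9, 15]

Final merged array: [1, 6, 6, 7, 9, 15]
Total comparisons: 5

The merged array is [1, 6, 6, 7, 9, 15], requiring 5 comparisons. The merge step runs in O(n) time where n is the total number of elements.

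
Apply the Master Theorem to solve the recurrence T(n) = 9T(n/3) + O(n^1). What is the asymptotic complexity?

Master Theorem for T(n) = 9T(n/3) + O(n^1):

a = 9, b = 3, c = 1
log_b(a) = log_3(9) = 2.0000

Case 1: c = 1 < log_3(9) = 2.0000
T(n) = O(n^(log_3 9)) = O(n^2)

For T(n) = 9T(n/3) + O(n^1): log_3(9) = 2.0000. This is Case 1 of the Master Theorem (c < log_b(a), work dominated by leaves), giving O(n^2).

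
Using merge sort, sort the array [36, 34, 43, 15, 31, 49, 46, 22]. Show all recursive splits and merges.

Merge sort trace:

Split: [36, 34, 43, 15, 31, 49, 46, 22] -> [36, 34, 43, 15] and [31, 49, 46, 22]
  Split: [36, 34, 43, 15] -> [36, 34] and [43, 15]
    Split: [36, 34] -> [36] and [34]
    Merge: [36] + [34] -> [34, 36]
    Split: [43, 15] -> [43] and [15]
    Merge: [43] + [15] -> [15, 43]
  Merge: [34, 36] + [15, 43] -> [15, 34, 36, 43]
  Split: [31, 49, 46, 22] -> [31, 49] and [46, 22]
    Split: [31, 49] -> [31] and [49]
    Merge: [31] + [49] -> [31, 49]
    Split: [46, 22] -> [46] and [22]
    Merge: [46] + [22] -> [22, 46]
  Merge: [31, 49] + [22, 46] -> [22, 31, 46, 49]
Merge: [15, 34, 36, 43] + [22, 31, 46, 49] -> [15, 22, 31, 34, 36, 43, 46, 49]

Final sorted array: [15, 22, 31, 34, 36, 43, 46, 49]

The merge sort proceeds by recursively splitting the array and merging sorted halves.
After all merges, the sorted array is [15, 22, 31, 34, 36, 43, 46, 49].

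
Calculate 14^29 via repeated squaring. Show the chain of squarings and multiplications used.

Computing 14^29 by squaring (build up from 14^1; each line after the first costs one multiplication):

14^1 = 14
14^2 = (14^1)^2 = 14^2 = 196
14^3 = 14 * 14^2 = 14 * 196 = 2744
14^6 = (14^3)^2 = 2744^2 = 7529536
14^7 = 14 * 14^6 = 14 * 7529536 = 105413504
14^14 = (14^7)^2 = 105413504^2 = 11112006825558016
14^28 = (14^14)^2 = 11112006825558016^2 = 123476695691247935826229781856256
14^29 = 14 * 14^28 = 14 * 123476695691247935826229781856256 = 1728673739677471101567216945987584

Result: 1728673739677471101567216945987584
Multiplications needed: 7 (7 lines after 14^1)

14^29 = 1728673739677471101567216945987584. Using exponentiation by squaring, this requires 7 multiplications. The key idea: if the exponent is even, square the half-power; if odd, multiply by the base once.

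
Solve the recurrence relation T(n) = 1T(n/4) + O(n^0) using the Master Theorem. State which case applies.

Master Theorem for T(n) = 1T(n/4) + O(n^0):

a = 1, b = 4, c = 0
log_b(a) = log_4(1) = 0.0000

Case 2: c = 0 = log_4(1) = 0.0000
T(n) = O(n^0 log n) = O(log n)

For T(n) = 1T(n/4) + O(n^0): log_4(1) = 0.0000. This is Case 2 of the Master Theorem (c = log_b(a), equal work at all levels), giving O(log n).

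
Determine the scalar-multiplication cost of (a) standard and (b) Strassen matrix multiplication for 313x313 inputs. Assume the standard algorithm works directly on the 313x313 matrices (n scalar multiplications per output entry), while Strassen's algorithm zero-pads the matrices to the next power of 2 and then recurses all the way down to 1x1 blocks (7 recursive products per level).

Matrix multiplication for 313x313 matrices:

Strassen's algorithm requires power-of-2 dimensions. Pad 313x313 to 512x512 (next power of 2).

Standard algorithm: 313^3 = 30664297 multiplications
Strassen's algorithm: 7^(log2(512)) = 7^9 = 40353607 multiplications
Difference: 30664297 - 40353607 = -9689310 (Strassen uses MORE here due to padding overhead — for small or just-over-power-of-2 n, padding can outweigh the per-level savings)

Standard: 30664297 multiplications (313^3). Strassen: 40353607 multiplications (7^9, after padding to 512x512). Strassen reduces 8 recursive multiplications to 7 at each level.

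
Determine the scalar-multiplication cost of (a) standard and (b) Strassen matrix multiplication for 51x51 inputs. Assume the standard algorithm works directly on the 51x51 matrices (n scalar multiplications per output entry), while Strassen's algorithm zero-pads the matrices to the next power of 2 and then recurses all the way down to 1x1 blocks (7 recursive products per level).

Matrix multiplication for 51x51 matrices:

Strassen's algorithm requires power-of-2 dimensions. Pad 51x51 to 64x64 (next power of 2).

Standard algorithm: 51^3 = 132651 multiplications
Strassen's algorithm: 7^(log2(64)) = 7^6 = 117649 multiplications
Savings: 132651 - 117649 = 15002 multiplications

Standard: 132651 multiplications (51^3). Strassen: 117649 multiplications (7^6, after padding to 64x64). Strassen reduces 8 recursive multiplications to 7 at each level.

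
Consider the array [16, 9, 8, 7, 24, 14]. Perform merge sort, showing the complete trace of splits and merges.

Merge sort trace:

Split: [16, 9, 8, 7, 24, 14] -> [16, 9, 8] and [7, 24, 14]
  Split: [16, 9, 8] -> [16] and [9, 8]
    Split: [9, 8] -> [9] and [8]
    Merge: [9] + [8] -> [8, 9]
  Merge: [16] + [8, 9] -> [8, 9, 16]
  Split: [7, 24, 14] -> [7] and [24, 14]
    Split: [24, 14] -> [24] and [14]
    Merge: [24] + [14] -> [14, 24]
  Merge: [7] + [14, 24] -> [7, 14, 24]
Merge: [8, 9, 16] + [7, 14, 24] -> [7, 8, 9, 14, 16, 24]

Final sorted array: [7, 8, 9, 14, 16, 24]

The merge sort proceeds by recursively splitting the array and merging sorted halves.
After all merges, the sorted array is [7, 8, 9, 14, 16, 24].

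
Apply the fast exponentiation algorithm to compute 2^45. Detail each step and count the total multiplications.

Computing 2^45 by squaring (build up from 2^1; each line after the first costs one multiplication):

2^1 = 2
2^2 = (2^1)^2 = 2^2 = 4
2^4 = (2^2)^2 = 4^2 = 16
2^5 = 2 * 2^4 = 2 * 16 = 32
2^10 = (2^5)^2 = 32^2 = 1024
2^11 = 2 * 2^10 = 2 * 1024 = 2048
2^22 = (2^11)^2 = 2048^2 = 4194304
2^44 = (2^22)^2 = 4194304^2 = 17592186044416
2^45 = 2 * 2^44 = 2 * 17592186044416 = 35184372088832

Result: 35184372088832
Multiplications needed: 8 (8 lines after 2^1)

2^45 = 35184372088832. Using exponentiation by squaring, this requires 8 multiplications. The key idea: if the exponent is even, square the half-power; if odd, multiply by the base once.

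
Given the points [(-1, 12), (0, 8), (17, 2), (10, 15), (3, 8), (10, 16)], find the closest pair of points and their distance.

Computing all pairwise distances among 6 points:

d((-1, 12), (0, 8)) = 4.1231
d((-1, 12), (17, 2)) = 20.5913
d((-1, 12), (10, 15)) = 11.4018
d((-1, 12), (3, 8)) = 5.6569
d((-1, 12), (10, 16)) = 11.7047
d((0, 8), (17, 2)) = 18.0278
d((0, 8), (10, 15)) = 12.2066
d((0, 8), (3, 8)) = 3.0
d((0, 8), (10, 16)) = 12.8062
d((17, 2), (10, 15)) = 14.7648
d((17, 2), (3, 8)) = 15.2315
d((17, 2), (10, 16)) = 15.6525
d((10, 15), (3, 8)) = 9.8995
d((10, 15), (10, 16)) = 1.0 <-- minimum
d((3, 8), (10, 16)) = 10.6301

Closest pair: (10, 15) and (10, 16) with distance 1.0

The closest pair is (10, 15) and (10, 16) with Euclidean distance 1.0. For 6 points, brute-force pairwise comparison is shown above. For large n, the divide-and-conquer algorithm (sort by x, recurse on halves, check the dividing strip) achieves O(n log n).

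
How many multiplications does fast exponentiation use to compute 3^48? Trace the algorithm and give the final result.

Computing 3^48 by squaring (build up from 3^1; each line after the first costs one multiplication):

3^1 = 3
3^2 = (3^1)^2 = 3^2 = 9
3^3 = 3 * 3^2 = 3 * 9 = 27
3^6 = (3^3)^2 = 27^2 = 729
3^12 = (3^6)^2 = 729^2 = 531441
3^24 = (3^12)^2 = 531441^2 = 282429536481
3^48 = (3^24)^2 = 282429536481^2 = 79766443076872509863361

Result: 79766443076872509863361
Multiplications needed: 6 (6 lines after 3^1)

3^48 = 79766443076872509863361. Using exponentiation by squaring, this requires 6 multiplications. The key idea: if the exponent is even, square the half-power; if odd, multiply by the base once.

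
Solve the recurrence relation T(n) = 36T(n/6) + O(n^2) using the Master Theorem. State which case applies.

Master Theorem for T(n) = 36T(n/6) + O(n^2):

a = 36, b = 6, c = 2
log_b(a) = log_6(36) = 2.0000

Case 2: c = 2 = log_6(36) = 2.0000
T(n) = O(n^2 log n) = O(n^2 log n)

For T(n) = 36T(n/6) + O(n^2): log_6(36) = 2.0000. This is Case 2 of the Master Theorem (c = log_b(a), equal work at all levels), giving O(n^2 log n).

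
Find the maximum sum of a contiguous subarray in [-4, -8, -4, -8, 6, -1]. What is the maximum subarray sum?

Using Kadane's algorithm on [-4, -8, -4, -8, 6, -1]:

Scanning through the array:
Position 1 (value -8): max_ending_here = -8, max_so_far = -4
Position 2 (value -4): max_ending_here = -4, max_so_far = -4
Position 3 (value -8): max_ending_here = -8, max_so_far = -4
Position 4 (value 6): max_ending_here = 6, max_so_far = 6
Position 5 (value -1): max_ending_here = 5, max_so_far = 6

Maximum subarray: [6]
Maximum sum: 6

The maximum subarray is [6] with sum 6. This subarray runs from index 4 to index 4.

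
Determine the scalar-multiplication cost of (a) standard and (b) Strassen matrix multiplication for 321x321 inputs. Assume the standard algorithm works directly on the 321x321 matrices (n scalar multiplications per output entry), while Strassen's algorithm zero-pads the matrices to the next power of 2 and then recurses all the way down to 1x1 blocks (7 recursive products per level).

Matrix multiplication for 321x321 matrices:

Strassen's algorithm requires power-of-2 dimensions. Pad 321x321 to 512x512 (next power of 2).

Standard algorithm: 321^3 = 33076161 multiplications
Strassen's algorithm: 7^(log2(512)) = 7^9 = 40353607 multiplications
Difference: 33076161 - 40353607 = -7277446 (Strassen uses MORE here due to padding overhead — for small or just-over-power-of-2 n, padding can outweigh the per-level savings)

Standard: 33076161 multiplications (321^3). Strassen: 40353607 multiplications (7^9, after padding to 512x512). Strassen reduces 8 recursive multiplications to 7 at each level.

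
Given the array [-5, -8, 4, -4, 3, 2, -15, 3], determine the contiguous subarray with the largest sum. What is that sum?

Using Kadane's algorithm on [-5, -8, 4, -4, 3, 2, -15, 3]:

Scanning through the array:
Position 1 (value -8): max_ending_here = -8, max_so_far = -5
Position 2 (value 4): max_ending_here = 4, max_so_far = 4
Position 3 (value -4): max_ending_here = 0, max_so_far = 4
Position 4 (value 3): max_ending_here = 3, max_so_far = 4
Position 5 (value 2): max_ending_here = 5, max_so_far = 5
Position 6 (value -15): max_ending_here = -10, max_so_far = 5
Position 7 (value 3): max_ending_here = 3, max_so_far = 5

Maximum subarray: [4, -4, 3, 2]
Maximum sum: 5

The maximum subarray is [4, -4, 3, 2] with sum 5. This subarray runs from index 2 to index 5.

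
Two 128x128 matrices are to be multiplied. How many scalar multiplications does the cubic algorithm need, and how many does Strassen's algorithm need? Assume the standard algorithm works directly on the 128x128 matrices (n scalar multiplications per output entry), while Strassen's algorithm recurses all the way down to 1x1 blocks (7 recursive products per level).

Matrix multiplication for 128x128 matrices:

Standard algorithm: 128^3 = 2097152 multiplications
Strassen's algorithm: 7^(log2(128)) = 7^7 = 823543 multiplications
Savings: 2097152 - 823543 = 1273609 multiplications

Standard: 2097152 multiplications (128^3). Strassen: 823543 multiplications (7^7). Strassen reduces 8 recursive multiplications to 7 at each level.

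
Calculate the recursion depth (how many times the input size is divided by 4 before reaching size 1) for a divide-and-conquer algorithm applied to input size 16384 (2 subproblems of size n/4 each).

For divide and conquer with division factor 4:

Problem sizes at each level:
Level 0: 16384
Level 1: 4096
Level 2: 1024
Level 3: 256
Level 4: 64
Level 5: 16
Level 6: 4
Level 7: 1

The root is level 0 and the size-1 base case is level 7 (the tree spans levels 0 through 7, i.e. 8 levels counting the root), so the depth is the number of divisions: log_4(16384) = 7

The recursion tree depth is log_4(16384) = 7. At each level, the problem size is divided by 4, so it takes 7 divisions to reduce to a base case of size 1. The algorithm makes 2 recursive calls at each level.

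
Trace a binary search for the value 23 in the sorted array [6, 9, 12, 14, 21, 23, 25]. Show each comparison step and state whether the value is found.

Binary search for 23 in [6, 9, 12, 14, 21, 23, 25]:

lo=0, hi=6, mid=3, arr[mid]=14 -> 14 < 23, search right half
lo=4, hi=6, mid=5, arr[mid]=23 -> Found target at index 5!

Binary search finds 23 at index 5 after 2 comparisons. The search repeatedly halves the search space by comparing with the middle element.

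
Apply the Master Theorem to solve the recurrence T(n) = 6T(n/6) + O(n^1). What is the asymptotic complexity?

Master Theorem for T(n) = 6T(n/6) + O(n^1):

a = 6, b = 6, c = 1
log_b(a) = log_6(6) = 1.0000

Case 2: c = 1 = log_6(6) = 1.0000
T(n) = O(n^1 log n) = O(n log n)

For T(n) = 6T(n/6) + O(n^1): log_6(6) = 1.0000. This is Case 2 of the Master Theorem (c = log_b(a), equal work at all levels), giving O(n log n).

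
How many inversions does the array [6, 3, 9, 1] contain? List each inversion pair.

Finding inversions in [6, 3, 9, 1]:

(0, 1): arr[0]=6 > arr[1]=3
(0, 3): arr[0]=6 > arr[3]=1
(1, 3): arr[1]=3 > arr[3]=1
(2, 3): arr[2]=9 > arr[3]=1

Total inversions: 4

The array has 4 inversion(s): (0,1), (0,3), (1,3), (2,3). Each pair (i,j) satisfies i < j and arr[i] > arr[j].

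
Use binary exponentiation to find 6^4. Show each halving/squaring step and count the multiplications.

Computing 6^4 by squaring (build up from 6^1; each line after the first costs one multiplication):

6^1 = 6
6^2 = (6^1)^2 = 6^2 = 36
6^4 = (6^2)^2 = 36^2 = 1296

Result: 1296
Multiplications needed: 2 (2 lines after 6^1)

6^4 = 1296. Using exponentiation by squaring, this requires 2 multiplications. The key idea: if the exponent is even, square the half-power; if odd, multiply by the base once.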